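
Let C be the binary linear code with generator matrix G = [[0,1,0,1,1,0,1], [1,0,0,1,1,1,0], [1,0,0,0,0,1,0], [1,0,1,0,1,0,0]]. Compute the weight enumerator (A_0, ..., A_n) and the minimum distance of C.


Weight distribution: A_0 = 1, A_2 = 3, A_3 = 4, A_4 = 3, A_5 = 4, A_6 = 1. Minimum distance d = 2.

Enumerate all 2^4 = 16 messages m ∈ F_2^4.
For each, compute codeword c = mG in F_2^7, then tally its weight.
  m = 0000 → c = 0000000, weight = 0.
  m = 1000 → c = 0101101, weight = 4.
  m = 0100 → c = 1001110, weight = 4.
  m = 1100 → c = 1100011, weight = 4.
  m = 0010 → c = 1000010, weight = 2.
  m = 1010 → c = 1101111, weight = 6.
  m = 0110 → c = 0001100, weight = 2.
  m = 1110 → c = 0100001, weight = 2.
  m = 0001 → c = 1010100, weight = 3.
  m = 1001 → c = 1111001, weight = 5.
  m = 0101 → c = 0011010, weight = 3.
  m = 1101 → c = 0110111, weight = 5.
  m = 0011 → c = 0010110, weight = 3.
  m = 1011 → c = 0111011, weight = 5.
  m = 0111 → c = 1011000, weight = 3.
  m = 1111 → c = 1110101, weight = 5.
Tally weights:
  weight 0: 1 codewords.
  weight 2: 3 codewords.
  weight 3: 4 codewords.
  weight 4: 3 codewords.
  weight 5: 4 codewords.
  weight 6: 1 codewords.
Minimum distance d = smallest w > 0 with A_w > 0 = 2.
Sanity: Σ A_w = 16 = 2^4 = 16 ✓.


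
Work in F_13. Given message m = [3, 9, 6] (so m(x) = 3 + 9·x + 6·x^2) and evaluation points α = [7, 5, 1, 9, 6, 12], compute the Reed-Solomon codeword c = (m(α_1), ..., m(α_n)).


c = [9, 3, 5, 11, 0, 0]

Message polynomial: m(x) = 3 + 9·x + 6·x^2 (mod 13).
For each evaluation point α_i, compute m(α_i) mod 13:
  α_1 = 7: Horner steps 6 → 12 → 9, so m(7) = 9.
  α_2 = 5: Horner steps 6 → 0 → 3, so m(5) = 3.
  α_3 = 1: Horner steps 6 → 2 → 5, so m(1) = 5.
  α_4 = 9: Horner steps 6 → 11 → 11, so m(9) = 11.
  α_5 = 6: Horner steps 6 → 6 → 0, so m(6) = 0.
  α_6 = 12: Horner steps 6 → 3 → 0, so m(12) = 0.
Codeword c = [9, 3, 5, 11, 0, 0] ∈ F_13^6.


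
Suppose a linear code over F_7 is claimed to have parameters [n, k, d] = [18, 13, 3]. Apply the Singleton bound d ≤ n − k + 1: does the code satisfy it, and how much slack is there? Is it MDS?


Singleton RHS = n − k + 1 = 6, slack = 3, bound satisfied, not MDS.

Singleton bound: d ≤ n − k + 1.
Here n = 18, k = 13, so n − k + 1 = 6.
Given d = 3, check d ≤ 6: YES.
Slack = (n − k + 1) − d = 3.
The code is NOT MDS (slack = 3 > 0).
Description: the claimed parameters are [18, 13, 3]_7; such a code would be non-MDS.


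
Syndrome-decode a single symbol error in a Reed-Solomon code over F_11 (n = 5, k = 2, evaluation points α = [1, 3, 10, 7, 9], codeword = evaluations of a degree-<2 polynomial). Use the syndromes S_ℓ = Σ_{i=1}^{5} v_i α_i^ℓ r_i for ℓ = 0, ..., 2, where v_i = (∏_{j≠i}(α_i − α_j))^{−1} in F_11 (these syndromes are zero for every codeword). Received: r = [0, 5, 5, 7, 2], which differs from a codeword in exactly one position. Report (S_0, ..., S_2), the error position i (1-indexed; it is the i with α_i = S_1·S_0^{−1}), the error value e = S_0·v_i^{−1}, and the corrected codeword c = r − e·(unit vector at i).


S = (2, 6, 7), error at position 2, error magnitude e = 10, c = [0, 6, 5, 7, 2].

Step 1: column multipliers v_i = (∏_{j≠i}(α_i − α_j))^{−1} mod 11.
  i = 1 (α = 1): (1−3)(1−10)(1−7)(1−9) = (−2)·(−9)·(−6)·(−8) = 864 ≡ 6, so v_1 = 6^{−1} = 2 (mod 11).
  i = 2 (α = 3): (3−1)(3−10)(3−7)(3−9) = 2·(−7)·(−4)·(−6) = −336 ≡ 5, so v_2 = 5^{−1} = 9 (mod 11).
  i = 3 (α = 10): (10−1)(10−3)(10−7)(10−9) = 9·7·3·1 = 189 ≡ 2, so v_3 = 2^{−1} = 6 (mod 11).
  i = 4 (α = 7): (7−1)(7−3)(7−10)(7−9) = 6·4·(−3)·(−2) = 144 ≡ 1, so v_4 = 1^{−1} = 1 (mod 11).
  i = 5 (α = 9): (9−1)(9−3)(9−10)(9−7) = 8·6·(−1)·2 = −96 ≡ 3, so v_5 = 3^{−1} = 4 (mod 11).
  v = [2, 9, 6, 1, 4].
Step 2: syndromes of r = [0, 5, 5, 7, 2] (all sums mod 11).
  S_0 = Σ v_i r_i = 2·0 + 9·5 + 6·5 + 1·7 + 4·2 = 90 ≡ 2.
  S_1 = Σ v_i α_i r_i = 2·1·0 + 9·3·5 + 6·10·5 + 1·7·7 + 4·9·2 = 556 ≡ 6.
  α_i^2 mod 11 = [1, 9, 1, 5, 4].
  S_2 = Σ v_i α_i^2 r_i = 2·1·0 + 9·9·5 + 6·1·5 + 1·5·7 + 4·4·2 = 502 ≡ 7.
  S = (2, 6, 7) ≠ 0, so r is not a codeword (an error is present).
Step 3: locate the error. For a single error e at position i, S_ℓ = v_i·e·α_i^ℓ, so α_err = S_1/S_0.
  S_0^{−1} = 2^{−1} = 6 (mod 11), so α_err = 6·6 = 36 ≡ 3 = α_2. Error position i = 2.
  Consistency check: S_2/S_1 = 7·2 = 14 ≡ 3 = α_err ✓ (single-error assumption holds).
Step 4: error magnitude e = S_0/v_2 = S_0·∏_{j≠2}(α_2 − α_j) = 2·5 = 10 ≡ 10 (mod 11).
Step 5: correct position 2: c_2 = r_2 − e = 5 − 10 ≡ 6 (mod 11). Hence c = [0, 6, 5, 7, 2].
  Check: interpolating c through the α_i gives m(x) = 8 + 3·x (degree < 2) with m(α_i) = c_i for every i, so c is indeed a codeword.


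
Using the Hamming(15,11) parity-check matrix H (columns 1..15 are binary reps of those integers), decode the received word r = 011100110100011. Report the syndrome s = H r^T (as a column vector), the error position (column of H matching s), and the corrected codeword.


s = (0, 0, 0, 1)^T, error position = 1, corrected codeword c = 111100110100011

Compute s = H r^T mod 2 one row at a time:
  s_1 = 1 + 0 + 1 + 0 + 0 + 0 + 1 + 1 = 4 ≡ 0 (mod 2).
  s_2 = 1 + 0 + 0 + 1 + 0 + 0 + 1 + 1 = 4 ≡ 0 (mod 2).
  s_3 = 1 + 1 + 0 + 1 + 1 + 0 + 1 + 1 = 6 ≡ 0 (mod 2).
  s_4 = 0 + 1 + 0 + 1 + 0 + 0 + 0 + 1 = 3 ≡ 1 (mod 2).
s = (0, 0, 0, 1)^T — this equals column 1 of H (binary 0001), so error is at position 1.
Correct: flip bit 1 of r = 011100110100011 to get c = 111100110100011.


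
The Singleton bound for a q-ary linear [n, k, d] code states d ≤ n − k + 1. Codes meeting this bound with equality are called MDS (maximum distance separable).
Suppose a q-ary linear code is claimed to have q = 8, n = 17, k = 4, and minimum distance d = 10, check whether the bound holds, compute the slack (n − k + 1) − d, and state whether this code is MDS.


Singleton RHS = n − k + 1 = 14, slack = 4, bound satisfied, not MDS.

Singleton bound: d ≤ n − k + 1.
Here n = 17, k = 4, so n − k + 1 = 14.
Given d = 10, check d ≤ 14: YES.
Slack = (n − k + 1) − d = 4.
The code is NOT MDS (slack = 4 > 0).
Description: the claimed parameters are [17, 4, 10]_8; such a code would be non-MDS.


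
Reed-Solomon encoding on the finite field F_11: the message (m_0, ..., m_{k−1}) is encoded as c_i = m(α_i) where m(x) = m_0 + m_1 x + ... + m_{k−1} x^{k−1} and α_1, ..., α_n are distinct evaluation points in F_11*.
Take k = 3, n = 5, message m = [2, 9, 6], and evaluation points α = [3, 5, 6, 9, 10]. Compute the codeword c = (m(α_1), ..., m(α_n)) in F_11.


c = [6, 10, 8, 8, 10]

Message polynomial: m(x) = 2 + 9·x + 6·x^2 (mod 11).
For each evaluation point α_i, compute m(α_i) mod 11:
  α_1 = 3: Horner steps 6 → 5 → 6, so m(3) = 6.
  α_2 = 5: Horner steps 6 → 6 → 10, so m(5) = 10.
  α_3 = 6: Horner steps 6 → 1 → 8, so m(6) = 8.
  α_4 = 9: Horner steps 6 → 8 → 8, so m(9) = 8.
  α_5 = 10: Horner steps 6 → 3 → 10, so m(10) = 10.
Codeword c = [6, 10, 8, 8, 10] ∈ F_11^5.


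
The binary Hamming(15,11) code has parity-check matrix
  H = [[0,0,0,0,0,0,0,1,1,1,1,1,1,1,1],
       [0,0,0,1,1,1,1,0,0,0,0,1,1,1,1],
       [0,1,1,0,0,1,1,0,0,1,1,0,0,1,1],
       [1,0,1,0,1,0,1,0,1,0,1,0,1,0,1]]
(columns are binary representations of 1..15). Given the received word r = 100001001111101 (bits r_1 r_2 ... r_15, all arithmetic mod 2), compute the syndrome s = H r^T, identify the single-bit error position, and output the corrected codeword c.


s = (0, 0, 0, 1)^T, error position = 1, corrected codeword c = 000001001111101

Compute s = H r^T mod 2 one row at a time:
  s_1 = 0 + 1 + 1 + 1 + 1 + 1 + 0 + 1 = 6 ≡ 0 (mod 2).
  s_2 = 0 + 0 + 1 + 0 + 1 + 1 + 0 + 1 = 4 ≡ 0 (mod 2).
  s_3 = 0 + 0 + 1 + 0 + 1 + 1 + 0 + 1 = 4 ≡ 0 (mod 2).
  s_4 = 1 + 0 + 0 + 0 + 1 + 1 + 1 + 1 = 5 ≡ 1 (mod 2).
s = (0, 0, 0, 1)^T — this equals column 1 of H (binary 0001), so error is at position 1.
Correct: flip bit 1 of r = 100001001111101 to get c = 000001001111101.


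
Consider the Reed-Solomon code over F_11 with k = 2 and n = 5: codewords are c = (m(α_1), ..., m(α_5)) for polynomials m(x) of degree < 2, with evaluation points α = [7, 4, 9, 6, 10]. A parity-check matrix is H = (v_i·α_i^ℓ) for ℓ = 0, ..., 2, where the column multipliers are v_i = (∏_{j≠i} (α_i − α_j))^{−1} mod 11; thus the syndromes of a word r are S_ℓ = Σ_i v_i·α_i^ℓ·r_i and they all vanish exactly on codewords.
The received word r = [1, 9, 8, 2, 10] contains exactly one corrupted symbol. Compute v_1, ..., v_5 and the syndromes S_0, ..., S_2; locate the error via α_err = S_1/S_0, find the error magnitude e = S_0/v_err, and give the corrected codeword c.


S = (9, 8, 1), error at position 1, error magnitude e = 8, c = [4, 9, 8, 2, 10].

Step 1: column multipliers v_i = (∏_{j≠i}(α_i − α_j))^{−1} mod 11.
  i = 1 (α = 7): (7−4)(7−9)(7−6)(7−10) = 3·(−2)·1·(−3) = 18 ≡ 7, so v_1 = 7^{−1} = 8 (mod 11).
  i = 2 (α = 4): (4−7)(4−9)(4−6)(4−10) = (−3)·(−5)·(−2)·(−6) = 180 ≡ 4, so v_2 = 4^{−1} = 3 (mod 11).
  i = 3 (α = 9): (9−7)(9−4)(9−6)(9−10) = 2·5·3·(−1) = −30 ≡ 3, so v_3 = 3^{−1} = 4 (mod 11).
  i = 4 (α = 6): (6−7)(6−4)(6−9)(6−10) = (−1)·2·(−3)·(−4) = −24 ≡ 9, so v_4 = 9^{−1} = 5 (mod 11).
  i = 5 (α = 10): (10−7)(10−4)(10−9)(10−6) = 3·6·1·4 = 72 ≡ 6, so v_5 = 6^{−1} = 2 (mod 11).
  v = [8, 3, 4, 5, 2].
Step 2: syndromes of r = [1, 9, 8, 2, 10] (all sums mod 11).
  S_0 = Σ v_i r_i = 8·1 + 3·9 + 4·8 + 5·2 + 2·10 = 97 ≡ 9.
  S_1 = Σ v_i α_i r_i = 8·7·1 + 3·4·9 + 4·9·8 + 5·6·2 + 2·10·10 = 712 ≡ 8.
  α_i^2 mod 11 = [5, 5, 4, 3, 1].
  S_2 = Σ v_i α_i^2 r_i = 8·5·1 + 3·5·9 + 4·4·8 + 5·3·2 + 2·1·10 = 353 ≡ 1.
  S = (9, 8, 1) ≠ 0, so r is not a codeword (an error is present).
Step 3: locate the error. For a single error e at position i, S_ℓ = v_i·e·α_i^ℓ, so α_err = S_1/S_0.
  S_0^{−1} = 9^{−1} = 5 (mod 11), so α_err = 8·5 = 40 ≡ 7 = α_1. Error position i = 1.
  Consistency check: S_2/S_1 = 1·7 = 7 ≡ 7 = α_err ✓ (single-error assumption holds).
Step 4: error magnitude e = S_0/v_1 = S_0·∏_{j≠1}(α_1 − α_j) = 9·7 = 63 ≡ 8 (mod 11).
Step 5: correct position 1: c_1 = r_1 − e = 1 − 8 ≡ 4 (mod 11). Hence c = [4, 9, 8, 2, 10].
  Check: interpolating c through the α_i gives m(x) = 1 + 2·x (degree < 2) with m(α_i) = c_i for every i, so c is indeed a codeword.


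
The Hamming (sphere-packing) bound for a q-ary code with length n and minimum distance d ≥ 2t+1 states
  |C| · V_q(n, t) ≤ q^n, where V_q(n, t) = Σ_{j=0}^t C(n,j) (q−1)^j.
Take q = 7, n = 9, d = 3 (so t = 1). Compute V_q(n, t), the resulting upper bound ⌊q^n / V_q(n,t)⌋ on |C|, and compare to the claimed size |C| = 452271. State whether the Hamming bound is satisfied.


V_q(n, t) = 55, q^n = 40353607, Hamming bound = 733701, |C| = 452271 ≤ bound (satisfied).

Step 1: Compute V_q(n, t) = Σ_{j=0}^1 C(n, j) (q−1)^j.
  j = 0: C(9,0)·(6)^0 = 1·1 = 1.
  j = 1: C(9,1)·(6)^1 = 9·6 = 54.
  V_q(n, t) = 1 + 54 = 55.
Step 2: q^n = 7^9 = 40353607.
Step 3: Hamming bound ⌊q^n / V_q(n,t)⌋ = ⌊40353607/55⌋ = 733701.
Step 4: Compare |C| = 452271 to 733701: satisfied.
The claimed |C| lies below the Hamming bound.


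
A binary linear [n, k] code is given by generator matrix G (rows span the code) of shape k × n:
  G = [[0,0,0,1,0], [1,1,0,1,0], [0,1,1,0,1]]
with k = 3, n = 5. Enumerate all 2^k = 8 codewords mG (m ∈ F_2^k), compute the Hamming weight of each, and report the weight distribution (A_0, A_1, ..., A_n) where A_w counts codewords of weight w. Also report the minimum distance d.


Weight distribution: A_0 = 1, A_1 = 1, A_2 = 1, A_3 = 3, A_4 = 2. Minimum distance d = 1.

Enumerate all 2^3 = 8 messages m ∈ F_2^3.
For each, compute codeword c = mG in F_2^5, then tally its weight.
  m = 000 → c = 00000, weight = 0.
  m = 100 → c = 00010, weight = 1.
  m = 010 → c = 11010, weight = 3.
  m = 110 → c = 11000, weight = 2.
  m = 001 → c = 01101, weight = 3.
  m = 101 → c = 01111, weight = 4.
  m = 011 → c = 10111, weight = 4.
  m = 111 → c = 10101, weight = 3.
Tally weights:
  weight 0: 1 codewords.
  weight 1: 1 codewords.
  weight 2: 1 codewords.
  weight 3: 3 codewords.
  weight 4: 2 codewords.
Minimum distance d = smallest w > 0 with A_w > 0 = 1.
Sanity: Σ A_w = 8 = 2^3 = 8 ✓.


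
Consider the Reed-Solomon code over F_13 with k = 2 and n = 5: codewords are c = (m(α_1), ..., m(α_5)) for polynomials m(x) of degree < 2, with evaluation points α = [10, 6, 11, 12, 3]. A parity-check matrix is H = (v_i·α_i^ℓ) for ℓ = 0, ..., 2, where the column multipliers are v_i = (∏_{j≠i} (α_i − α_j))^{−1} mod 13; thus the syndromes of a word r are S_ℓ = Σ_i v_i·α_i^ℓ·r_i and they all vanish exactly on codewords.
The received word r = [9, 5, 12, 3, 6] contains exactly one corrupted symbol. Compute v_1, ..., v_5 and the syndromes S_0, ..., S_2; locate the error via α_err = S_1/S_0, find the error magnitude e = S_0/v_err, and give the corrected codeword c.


S = (10, 9, 12), error at position 1, error magnitude e = 1, c = [8, 5, 12, 3, 6].

Step 1: column multipliers v_i = (∏_{j≠i}(α_i − α_j))^{−1} mod 13.
  i = 1 (α = 10): (10−6)(10−11)(10−12)(10−3) = 4·(−1)·(−2)·7 = 56 ≡ 4, so v_1 = 4^{−1} = 10 (mod 13).
  i = 2 (α = 6): (6−10)(6−11)(6−12)(6−3) = (−4)·(−5)·(−6)·3 = −360 ≡ 4, so v_2 = 4^{−1} = 10 (mod 13).
  i = 3 (α = 11): (11−10)(11−6)(11−12)(11−3) = 1·5·(−1)·8 = −40 ≡ 12, so v_3 = 12^{−1} = 12 (mod 13).
  i = 4 (α = 12): (12−10)(12−6)(12−11)(12−3) = 2·6·1·9 = 108 ≡ 4, so v_4 = 4^{−1} = 10 (mod 13).
  i = 5 (α = 3): (3−10)(3−6)(3−11)(3−12) = (−7)·(−3)·(−8)·(−9) = 1512 ≡ 4, so v_5 = 4^{−1} = 10 (mod 13).
  v = [10, 10, 12, 10, 10].
Step 2: syndromes of r = [9, 5, 12, 3, 6] (all sums mod 13).
  S_0 = Σ v_i r_i = 10·9 + 10·5 + 12·12 + 10·3 + 10·6 = 374 ≡ 10.
  S_1 = Σ v_i α_i r_i = 10·10·9 + 10·6·5 + 12·11·12 + 10·12·3 + 10·3·6 = 3324 ≡ 9.
  α_i^2 mod 13 = [9, 10, 4, 1, 9].
  S_2 = Σ v_i α_i^2 r_i = 10·9·9 + 10·10·5 + 12·4·12 + 10·1·3 + 10·9·6 = 2456 ≡ 12.
  S = (10, 9, 12) ≠ 0, so r is not a codeword (an error is present).
Step 3: locate the error. For a single error e at position i, S_ℓ = v_i·e·α_i^ℓ, so α_err = S_1/S_0.
  S_0^{−1} = 10^{−1} = 4 (mod 13), so α_err = 9·4 = 36 ≡ 10 = α_1. Error position i = 1.
  Consistency check: S_2/S_1 = 12·3 = 36 ≡ 10 = α_err ✓ (single-error assumption holds).
Step 4: error magnitude e = S_0/v_1 = S_0·∏_{j≠1}(α_1 − α_j) = 10·4 = 40 ≡ 1 (mod 13).
Step 5: correct position 1: c_1 = r_1 − e = 9 − 1 ≡ 8 (mod 13). Hence c = [8, 5, 12, 3, 6].
  Check: interpolating c through the α_i gives m(x) = 7 + 4·x (degree < 2) with m(α_i) = c_i for every i, so c is indeed a codeword.


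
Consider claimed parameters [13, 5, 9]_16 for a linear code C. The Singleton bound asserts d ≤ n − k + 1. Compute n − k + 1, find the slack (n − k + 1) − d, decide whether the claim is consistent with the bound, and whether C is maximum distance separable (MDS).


Singleton RHS = n − k + 1 = 9, slack = 0, bound satisfied, MDS.

Singleton bound: d ≤ n − k + 1.
Here n = 13, k = 5, so n − k + 1 = 9.
Given d = 9, check d ≤ 9: YES.
Slack = (n − k + 1) − d = 0.
The code is MDS (slack = 0).
Description: the claimed parameters are [13, 5, 9]_16; such a code would be MDS (meets Singleton bound).


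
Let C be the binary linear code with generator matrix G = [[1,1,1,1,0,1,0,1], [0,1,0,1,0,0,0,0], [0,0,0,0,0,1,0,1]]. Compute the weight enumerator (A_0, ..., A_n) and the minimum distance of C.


Weight distribution: A_0 = 1, A_2 = 3, A_4 = 3, A_6 = 1. Minimum distance d = 2.

Enumerate all 2^3 = 8 messages m ∈ F_2^3.
For each, compute codeword c = mG in F_2^8, then tally its weight.
  m = 000 → c = 00000000, weight = 0.
  m = 100 → c = 11110101, weight = 6.
  m = 010 → c = 01010000, weight = 2.
  m = 110 → c = 10100101, weight = 4.
  m = 001 → c = 00000101, weight = 2.
  m = 101 → c = 11110000, weight = 4.
  m = 011 → c = 01010101, weight = 4.
  m = 111 → c = 10100000, weight = 2.
Tally weights:
  weight 0: 1 codewords.
  weight 2: 3 codewords.
  weight 4: 3 codewords.
  weight 6: 1 codewords.
Minimum distance d = smallest w > 0 with A_w > 0 = 2.
Sanity: Σ A_w = 8 = 2^3 = 8 ✓.


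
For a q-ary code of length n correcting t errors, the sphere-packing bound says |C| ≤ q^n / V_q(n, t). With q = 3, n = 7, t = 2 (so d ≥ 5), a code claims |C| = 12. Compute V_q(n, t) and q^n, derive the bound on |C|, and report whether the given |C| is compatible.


V_q(n, t) = 99, q^n = 2187, Hamming bound = 22, |C| = 12 ≤ bound (satisfied).

Step 1: Compute V_q(n, t) = Σ_{j=0}^2 C(n, j) (q−1)^j.
  j = 0: C(7,0)·(2)^0 = 1·1 = 1.
  j = 1: C(7,1)·(2)^1 = 7·2 = 14.
  j = 2: C(7,2)·(2)^2 = 21·4 = 84.
  V_q(n, t) = 1 + 14 + 84 = 99.
Step 2: q^n = 3^7 = 2187.
Step 3: Hamming bound ⌊q^n / V_q(n,t)⌋ = ⌊2187/99⌋ = 22.
Step 4: Compare |C| = 12 to 22: satisfied.
The claimed |C| lies below the Hamming bound.


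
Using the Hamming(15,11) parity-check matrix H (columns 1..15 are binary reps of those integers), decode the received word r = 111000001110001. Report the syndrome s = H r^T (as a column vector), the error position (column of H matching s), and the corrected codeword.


s = (0, 1, 1, 1)^T, error position = 7, corrected codeword c = 111000101110001

Compute s = H r^T mod 2 one row at a time:
  s_1 = 0 + 1 + 1 + 1 + 0 + 0 + 0 + 1 = 4 ≡ 0 (mod 2).
  s_2 = 0 + 0 + 0 + 0 + 0 + 0 + 0 + 1 = 1 ≡ 1 (mod 2).
  s_3 = 1 + 1 + 0 + 0 + 1 + 1 + 0 + 1 = 5 ≡ 1 (mod 2).
  s_4 = 1 + 1 + 0 + 0 + 1 + 1 + 0 + 1 = 5 ≡ 1 (mod 2).
s = (0, 1, 1, 1)^T — this equals column 7 of H (binary 0111), so error is at position 7.
Correct: flip bit 7 of r = 111000001110001 to get c = 111000101110001.


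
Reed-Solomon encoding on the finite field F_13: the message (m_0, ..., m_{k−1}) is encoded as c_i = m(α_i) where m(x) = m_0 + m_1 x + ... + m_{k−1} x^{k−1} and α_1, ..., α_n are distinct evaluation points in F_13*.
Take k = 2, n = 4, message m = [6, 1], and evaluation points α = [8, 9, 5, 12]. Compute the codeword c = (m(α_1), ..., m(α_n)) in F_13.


c = [1, 2, 11, 5]

Message polynomial: m(x) = 6 + 1·x (mod 13).
For each evaluation point α_i, compute m(α_i) mod 13:
  α_1 = 8: Horner steps 1 → 1, so m(8) = 1.
  α_2 = 9: Horner steps 1 → 2, so m(9) = 2.
  α_3 = 5: Horner steps 1 → 11, so m(5) = 11.
  α_4 = 12: Horner steps 1 → 5, so m(12) = 5.
Codeword c = [1, 2, 11, 5] ∈ F_13^4.


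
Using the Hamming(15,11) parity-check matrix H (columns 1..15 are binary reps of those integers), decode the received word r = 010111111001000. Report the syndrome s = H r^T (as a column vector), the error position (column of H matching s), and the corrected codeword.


s = (1, 1, 1, 1)^T, error position = 15, corrected codeword c = 010111111001001

Compute s = H r^T mod 2 one row at a time:
  s_1 = 1 + 1 + 0 + 0 + 1 + 0 + 0 + 0 = 3 ≡ 1 (mod 2).
  s_2 = 1 + 1 + 1 + 1 + 1 + 0 + 0 + 0 = 5 ≡ 1 (mod 2).
  s_3 = 1 + 0 + 1 + 1 + 0 + 0 + 0 + 0 = 3 ≡ 1 (mod 2).
  s_4 = 0 + 0 + 1 + 1 + 1 + 0 + 0 + 0 = 3 ≡ 1 (mod 2).
s = (1, 1, 1, 1)^T — this equals column 15 of H (binary 1111), so error is at position 15.
Correct: flip bit 15 of r = 010111111001000 to get c = 010111111001001.


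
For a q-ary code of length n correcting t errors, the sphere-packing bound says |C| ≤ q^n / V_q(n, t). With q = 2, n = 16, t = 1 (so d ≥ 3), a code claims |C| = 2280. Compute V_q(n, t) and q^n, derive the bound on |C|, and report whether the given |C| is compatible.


V_q(n, t) = 17, q^n = 65536, Hamming bound = 3855, |C| = 2280 ≤ bound (satisfied).

Step 1: Compute V_q(n, t) = Σ_{j=0}^1 C(n, j) (q−1)^j.
  j = 0: C(16,0)·(1)^0 = 1·1 = 1.
  j = 1: C(16,1)·(1)^1 = 16·1 = 16.
  V_q(n, t) = 1 + 16 = 17.
Step 2: q^n = 2^16 = 65536.
Step 3: Hamming bound ⌊q^n / V_q(n,t)⌋ = ⌊65536/17⌋ = 3855.
Step 4: Compare |C| = 2280 to 3855: satisfied.
The claimed |C| lies below the Hamming bound.


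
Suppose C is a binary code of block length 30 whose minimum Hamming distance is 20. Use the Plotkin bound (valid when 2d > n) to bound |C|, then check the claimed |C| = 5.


Plotkin bound M ≤ 4; given |C| = 5 > bound (violated).

Check applicability: 2d = 40, n = 30.
2d − n = 10 > 0, so Plotkin applies.
Compute d/(2d−n) = 20/10 ≈ 2.0000.
⌊d/(2d−n)⌋ = 2.
Plotkin bound: M ≤ 2·2 = 4.
Given |C| = 5, check: VIOLATED.
This |C| is above the Plotkin bound, so no binary code with n = 30, d = 20 and 5 codewords exists.


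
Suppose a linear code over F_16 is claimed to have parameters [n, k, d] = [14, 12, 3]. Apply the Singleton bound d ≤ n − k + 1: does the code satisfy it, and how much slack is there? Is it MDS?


Singleton RHS = n − k + 1 = 3, slack = 0, bound satisfied, MDS.

Singleton bound: d ≤ n − k + 1.
Here n = 14, k = 12, so n − k + 1 = 3.
Given d = 3, check d ≤ 3: YES.
Slack = (n − k + 1) − d = 0.
The code is MDS (slack = 0).
Description: the claimed parameters are [14, 12, 3]_16; such a code would be MDS (meets Singleton bound).


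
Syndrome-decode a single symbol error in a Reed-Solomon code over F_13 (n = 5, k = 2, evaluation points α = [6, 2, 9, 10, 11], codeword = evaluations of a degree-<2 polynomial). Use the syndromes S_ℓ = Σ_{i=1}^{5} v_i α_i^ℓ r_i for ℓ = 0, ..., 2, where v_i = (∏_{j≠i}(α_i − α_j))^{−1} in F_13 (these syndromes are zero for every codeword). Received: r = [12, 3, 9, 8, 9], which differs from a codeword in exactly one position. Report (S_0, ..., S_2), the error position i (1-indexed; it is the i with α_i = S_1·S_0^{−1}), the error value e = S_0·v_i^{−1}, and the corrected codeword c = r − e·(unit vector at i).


S = (11, 4, 5), error at position 5, error magnitude e = 2, c = [12, 3, 9, 8, 7].

Step 1: column multipliers v_i = (∏_{j≠i}(α_i − α_j))^{−1} mod 13.
  i = 1 (α = 6): (6−2)(6−9)(6−10)(6−11) = 4·(−3)·(−4)·(−5) = −240 ≡ 7, so v_1 = 7^{−1} = 2 (mod 13).
  i = 2 (α = 2): (2−6)(2−9)(2−10)(2−11) = (−4)·(−7)·(−8)·(−9) = 2016 ≡ 1, so v_2 = 1^{−1} = 1 (mod 13).
  i = 3 (α = 9): (9−6)(9−2)(9−10)(9−11) = 3·7·(−1)·(−2) = 42 ≡ 3, so v_3 = 3^{−1} = 9 (mod 13).
  i = 4 (α = 10): (10−6)(10−2)(10−9)(10−11) = 4·8·1·(−1) = −32 ≡ 7, so v_4 = 7^{−1} = 2 (mod 13).
  i = 5 (α = 11): (11−6)(11−2)(11−9)(11−10) = 5·9·2·1 = 90 ≡ 12, so v_5 = 12^{−1} = 12 (mod 13).
  v = [2, 1, 9, 2, 12].
Step 2: syndromes of r = [12, 3, 9, 8, 9] (all sums mod 13).
  S_0 = Σ v_i r_i = 2·12 + 1·3 + 9·9 + 2·8 + 12·9 = 232 ≡ 11.
  S_1 = Σ v_i α_i r_i = 2·6·12 + 1·2·3 + 9·9·9 + 2·10·8 + 12·11·9 = 2227 ≡ 4.
  α_i^2 mod 13 = [10, 4, 3, 9, 4].
  S_2 = Σ v_i α_i^2 r_i = 2·10·12 + 1·4·3 + 9·3·9 + 2·9·8 + 12·4·9 = 1071 ≡ 5.
  S = (11, 4, 5) ≠ 0, so r is not a codeword (an error is present).
Step 3: locate the error. For a single error e at position i, S_ℓ = v_i·e·α_i^ℓ, so α_err = S_1/S_0.
  S_0^{−1} = 11^{−1} = 6 (mod 13), so α_err = 4·6 = 24 ≡ 11 = α_5. Error position i = 5.
  Consistency check: S_2/S_1 = 5·10 = 50 ≡ 11 = α_err ✓ (single-error assumption holds).
Step 4: error magnitude e = S_0/v_5 = S_0·∏_{j≠5}(α_5 − α_j) = 11·12 = 132 ≡ 2 (mod 13).
Step 5: correct position 5: c_5 = r_5 − e = 9 − 2 ≡ 7 (mod 13). Hence c = [12, 3, 9, 8, 7].
  Check: interpolating c through the α_i gives m(x) = 5 + 12·x (degree < 2) with m(α_i) = c_i for every i, so c is indeed a codeword.


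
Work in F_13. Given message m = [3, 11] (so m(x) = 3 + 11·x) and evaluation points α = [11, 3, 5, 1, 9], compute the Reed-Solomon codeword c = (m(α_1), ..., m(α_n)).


c = [7, 10, 6, 1, 11]

Message polynomial: m(x) = 3 + 11·x (mod 13).
For each evaluation point α_i, compute m(α_i) mod 13:
  α_1 = 11: Horner steps 11 → 7, so m(11) = 7.
  α_2 = 3: Horner steps 11 → 10, so m(3) = 10.
  α_3 = 5: Horner steps 11 → 6, so m(5) = 6.
  α_4 = 1: Horner steps 11 → 1, so m(1) = 1.
  α_5 = 9: Horner steps 11 → 11, so m(9) = 11.
Codeword c = [7, 10, 6, 1, 11] ∈ F_13^5.


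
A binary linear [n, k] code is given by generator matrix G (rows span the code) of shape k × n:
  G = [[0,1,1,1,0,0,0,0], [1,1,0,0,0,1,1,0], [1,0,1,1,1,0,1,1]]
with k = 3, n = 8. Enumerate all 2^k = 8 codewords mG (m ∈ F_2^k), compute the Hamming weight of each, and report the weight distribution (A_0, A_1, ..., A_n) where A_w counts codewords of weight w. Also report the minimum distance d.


Weight distribution: A_0 = 1, A_3 = 2, A_4 = 1, A_5 = 2, A_6 = 2. Minimum distance d = 3.

Enumerate all 2^3 = 8 messages m ∈ F_2^3.
For each, compute codeword c = mG in F_2^8, then tally its weight.
  m = 000 → c = 00000000, weight = 0.
  m = 100 → c = 01110000, weight = 3.
  m = 010 → c = 11000110, weight = 4.
  m = 110 → c = 10110110, weight = 5.
  m = 001 → c = 10111011, weight = 6.
  m = 101 → c = 11001011, weight = 5.
  m = 011 → c = 01111101, weight = 6.
  m = 111 → c = 00001101, weight = 3.
Tally weights:
  weight 0: 1 codewords.
  weight 3: 2 codewords.
  weight 4: 1 codewords.
  weight 5: 2 codewords.
  weight 6: 2 codewords.
Minimum distance d = smallest w > 0 with A_w > 0 = 3.
Sanity: Σ A_w = 8 = 2^3 = 8 ✓.


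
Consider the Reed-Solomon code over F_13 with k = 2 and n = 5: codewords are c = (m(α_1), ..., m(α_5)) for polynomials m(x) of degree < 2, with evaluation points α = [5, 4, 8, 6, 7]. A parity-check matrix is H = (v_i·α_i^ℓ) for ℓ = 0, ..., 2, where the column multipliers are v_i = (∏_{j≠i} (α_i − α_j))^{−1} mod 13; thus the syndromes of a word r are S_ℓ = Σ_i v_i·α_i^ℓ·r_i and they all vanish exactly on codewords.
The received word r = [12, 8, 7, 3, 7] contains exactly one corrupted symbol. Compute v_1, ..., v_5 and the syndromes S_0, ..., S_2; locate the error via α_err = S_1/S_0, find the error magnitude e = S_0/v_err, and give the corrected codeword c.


S = (2, 3, 11), error at position 3, error magnitude e = 9, c = [12, 8, 11, 3, 7].

Step 1: column multipliers v_i = (∏_{j≠i}(α_i − α_j))^{−1} mod 13.
  i = 1 (α = 5): (5−4)(5−8)(5−6)(5−7) = 1·(−3)·(−1)·(−2) = −6 ≡ 7, so v_1 = 7^{−1} = 2 (mod 13).
  i = 2 (α = 4): (4−5)(4−8)(4−6)(4−7) = (−1)·(−4)·(−2)·(−3) = 24 ≡ 11, so v_2 = 11^{−1} = 6 (mod 13).
  i = 3 (α = 8): (8−5)(8−4)(8−6)(8−7) = 3·4·2·1 = 24 ≡ 11, so v_3 = 11^{−1} = 6 (mod 13).
  i = 4 (α = 6): (6−5)(6−4)(6−8)(6−7) = 1·2·(−2)·(−1) = 4 ≡ 4, so v_4 = 4^{−1} = 10 (mod 13).
  i = 5 (α = 7): (7−5)(7−4)(7−8)(7−6) = 2·3·(−1)·1 = −6 ≡ 7, so v_5 = 7^{−1} = 2 (mod 13).
  v = [2, 6, 6, 10, 2].
Step 2: syndromes of r = [12, 8, 7, 3, 7] (all sums mod 13).
  S_0 = Σ v_i r_i = 2·12 + 6·8 + 6·7 + 10·3 + 2·7 = 158 ≡ 2.
  S_1 = Σ v_i α_i r_i = 2·5·12 + 6·4·8 + 6·8·7 + 10·6·3 + 2·7·7 = 926 ≡ 3.
  α_i^2 mod 13 = [12, 3, 12, 10, 10].
  S_2 = Σ v_i α_i^2 r_i = 2·12·12 + 6·3·8 + 6·12·7 + 10·10·3 + 2·10·7 = 1376 ≡ 11.
  S = (2, 3, 11) ≠ 0, so r is not a codeword (an error is present).
Step 3: locate the error. For a single error e at position i, S_ℓ = v_i·e·α_i^ℓ, so α_err = S_1/S_0.
  S_0^{−1} = 2^{−1} = 7 (mod 13), so α_err = 3·7 = 21 ≡ 8 = α_3. Error position i = 3.
  Consistency check: S_2/S_1 = 11·9 = 99 ≡ 8 = α_err ✓ (single-error assumption holds).
Step 4: error magnitude e = S_0/v_3 = S_0·∏_{j≠3}(α_3 − α_j) = 2·11 = 22 ≡ 9 (mod 13).
Step 5: correct position 3: c_3 = r_3 − e = 7 − 9 ≡ 11 (mod 13). Hence c = [12, 8, 11, 3, 7].
  Check: interpolating c through the α_i gives m(x) = 5 + 4·x (degree < 2) with m(α_i) = c_i for every i, so c is indeed a codeword.


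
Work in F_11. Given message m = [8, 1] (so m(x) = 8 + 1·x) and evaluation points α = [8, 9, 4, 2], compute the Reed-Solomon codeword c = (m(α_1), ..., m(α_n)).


c = [5, 6, 1, 10]

Message polynomial: m(x) = 8 + 1·x (mod 11).
For each evaluation point α_i, compute m(α_i) mod 11:
  α_1 = 8: Horner steps 1 → 5, so m(8) = 5.
  α_2 = 9: Horner steps 1 → 6, so m(9) = 6.
  α_3 = 4: Horner steps 1 → 1, so m(4) = 1.
  α_4 = 2: Horner steps 1 → 10, so m(2) = 10.
Codeword c = [5, 6, 1, 10] ∈ F_11^4.


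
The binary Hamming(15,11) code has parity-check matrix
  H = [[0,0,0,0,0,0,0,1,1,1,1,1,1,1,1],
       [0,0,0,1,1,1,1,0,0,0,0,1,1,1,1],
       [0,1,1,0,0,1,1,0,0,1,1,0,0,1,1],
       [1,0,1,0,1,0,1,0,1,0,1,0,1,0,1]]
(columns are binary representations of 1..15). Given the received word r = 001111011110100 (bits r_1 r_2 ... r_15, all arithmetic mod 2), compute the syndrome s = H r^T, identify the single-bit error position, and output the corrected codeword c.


s = (1, 0, 0, 1)^T, error position = 9, corrected codeword c = 001111010110100

Compute s = H r^T mod 2 one row at a time:
  s_1 = 1 + 1 + 1 + 1 + 0 + 1 + 0 + 0 = 5 ≡ 1 (mod 2).
  s_2 = 1 + 1 + 1 + 0 + 0 + 1 + 0 + 0 = 4 ≡ 0 (mod 2).
  s_3 = 0 + 1 + 1 + 0 + 1 + 1 + 0 + 0 = 4 ≡ 0 (mod 2).
  s_4 = 0 + 1 + 1 + 0 + 1 + 1 + 1 + 0 = 5 ≡ 1 (mod 2).
s = (1, 0, 0, 1)^T — this equals column 9 of H (binary 1001), so error is at position 9.
Correct: flip bit 9 of r = 001111011110100 to get c = 001111010110100.


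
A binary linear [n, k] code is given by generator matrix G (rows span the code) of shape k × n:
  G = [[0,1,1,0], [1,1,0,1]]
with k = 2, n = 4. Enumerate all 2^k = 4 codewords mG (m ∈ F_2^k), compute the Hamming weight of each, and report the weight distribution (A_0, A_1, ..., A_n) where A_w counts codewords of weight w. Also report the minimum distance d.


Weight distribution: A_0 = 1, A_2 = 1, A_3 = 2. Minimum distance d = 2.

Enumerate all 2^2 = 4 messages m ∈ F_2^2.
For each, compute codeword c = mG in F_2^4, then tally its weight.
  m = 00 → c = 0000, weight = 0.
  m = 10 → c = 0110, weight = 2.
  m = 01 → c = 1101, weight = 3.
  m = 11 → c = 1011, weight = 3.
Tally weights:
  weight 0: 1 codewords.
  weight 2: 1 codewords.
  weight 3: 2 codewords.
Minimum distance d = smallest w > 0 with A_w > 0 = 2.
Sanity: Σ A_w = 4 = 2^2 = 4 ✓.


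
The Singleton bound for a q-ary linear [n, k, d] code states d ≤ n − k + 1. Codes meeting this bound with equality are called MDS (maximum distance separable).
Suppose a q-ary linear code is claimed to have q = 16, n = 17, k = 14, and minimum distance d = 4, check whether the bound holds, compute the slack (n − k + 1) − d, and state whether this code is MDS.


Singleton RHS = n − k + 1 = 4, slack = 0, bound satisfied, MDS.

Singleton bound: d ≤ n − k + 1.
Here n = 17, k = 14, so n − k + 1 = 4.
Given d = 4, check d ≤ 4: YES.
Slack = (n − k + 1) − d = 0.
The code is MDS (slack = 0).
Description: the claimed parameters are [17, 14, 4]_16; such a code would be MDS (meets Singleton bound).


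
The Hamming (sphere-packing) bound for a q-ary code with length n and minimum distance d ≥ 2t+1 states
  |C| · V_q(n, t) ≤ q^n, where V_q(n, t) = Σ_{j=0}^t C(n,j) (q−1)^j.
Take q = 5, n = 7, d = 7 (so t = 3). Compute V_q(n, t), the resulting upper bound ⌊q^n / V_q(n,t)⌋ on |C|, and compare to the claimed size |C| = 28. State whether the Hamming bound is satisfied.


V_q(n, t) = 2605, q^n = 78125, Hamming bound = 29, |C| = 28 ≤ bound (satisfied).

Step 1: Compute V_q(n, t) = Σ_{j=0}^3 C(n, j) (q−1)^j.
  j = 0: C(7,0)·(4)^0 = 1·1 = 1.
  j = 1: C(7,1)·(4)^1 = 7·4 = 28.
  j = 2: C(7,2)·(4)^2 = 21·16 = 336.
  j = 3: C(7,3)·(4)^3 = 35·64 = 2240.
  V_q(n, t) = 1 + 28 + 336 + 2240 = 2605.
Step 2: q^n = 5^7 = 78125.
Step 3: Hamming bound ⌊q^n / V_q(n,t)⌋ = ⌊78125/2605⌋ = 29.
Step 4: Compare |C| = 28 to 29: satisfied.
The claimed |C| lies below the Hamming bound.


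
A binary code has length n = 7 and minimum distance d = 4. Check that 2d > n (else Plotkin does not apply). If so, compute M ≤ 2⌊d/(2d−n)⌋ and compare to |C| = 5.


Plotkin bound M ≤ 8; given |C| = 5 ≤ bound (satisfied).

Check applicability: 2d = 8, n = 7.
2d − n = 1 > 0, so Plotkin applies.
Compute d/(2d−n) = 4/1 ≈ 4.0000.
⌊d/(2d−n)⌋ = 4.
Plotkin bound: M ≤ 2·4 = 8.
Given |C| = 5, check: satisfied.
This |C| is below the Plotkin bound.


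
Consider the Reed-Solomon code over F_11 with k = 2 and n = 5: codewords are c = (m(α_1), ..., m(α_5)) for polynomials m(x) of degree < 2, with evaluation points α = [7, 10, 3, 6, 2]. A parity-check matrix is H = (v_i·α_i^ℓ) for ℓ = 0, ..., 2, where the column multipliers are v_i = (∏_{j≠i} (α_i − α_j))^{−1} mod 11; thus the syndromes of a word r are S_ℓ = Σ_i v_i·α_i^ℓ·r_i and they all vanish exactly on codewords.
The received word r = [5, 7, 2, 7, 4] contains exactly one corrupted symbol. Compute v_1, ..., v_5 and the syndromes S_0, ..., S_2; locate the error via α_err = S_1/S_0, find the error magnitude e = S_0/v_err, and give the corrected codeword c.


S = (8, 3, 8), error at position 2, error magnitude e = 8, c = [5, 10, 2, 7, 4].

Step 1: column multipliers v_i = (∏_{j≠i}(α_i − α_j))^{−1} mod 11.
  i = 1 (α = 7): (7−10)(7−3)(7−6)(7−2) = (−3)·4·1·5 = −60 ≡ 6, so v_1 = 6^{−1} = 2 (mod 11).
  i = 2 (α = 10): (10−7)(10−3)(10−6)(10−2) = 3·7·4·8 = 672 ≡ 1, so v_2 = 1^{−1} = 1 (mod 11).
  i = 3 (α = 3): (3−7)(3−10)(3−6)(3−2) = (−4)·(−7)·(−3)·1 = −84 ≡ 4, so v_3 = 4^{−1} = 3 (mod 11).
  i = 4 (α = 6): (6−7)(6−10)(6−3)(6−2) = (−1)·(−4)·3·4 = 48 ≡ 4, so v_4 = 4^{−1} = 3 (mod 11).
  i = 5 (α = 2): (2−7)(2−10)(2−3)(2−6) = (−5)·(−8)·(−1)·(−4) = 160 ≡ 6, so v_5 = 6^{−1} = 2 (mod 11).
  v = [2, 1, 3, 3, 2].
Step 2: syndromes of r = [5, 7, 2, 7, 4] (all sums mod 11).
  S_0 = Σ v_i r_i = 2·5 + 1·7 + 3·2 + 3·7 + 2·4 = 52 ≡ 8.
  S_1 = Σ v_i α_i r_i = 2·7·5 + 1·10·7 + 3·3·2 + 3·6·7 + 2·2·4 = 300 ≡ 3.
  α_i^2 mod 11 = [5, 1, 9, 3, 4].
  S_2 = Σ v_i α_i^2 r_i = 2·5·5 + 1·1·7 + 3·9·2 + 3·3·7 + 2·4·4 = 206 ≡ 8.
  S = (8, 3, 8) ≠ 0, so r is not a codeword (an error is present).
Step 3: locate the error. For a single error e at position i, S_ℓ = v_i·e·α_i^ℓ, so α_err = S_1/S_0.
  S_0^{−1} = 8^{−1} = 7 (mod 11), so α_err = 3·7 = 21 ≡ 10 = α_2. Error position i = 2.
  Consistency check: S_2/S_1 = 8·4 = 32 ≡ 10 = α_err ✓ (single-error assumption holds).
Step 4: error magnitude e = S_0/v_2 = S_0·∏_{j≠2}(α_2 − α_j) = 8·1 = 8 ≡ 8 (mod 11).
Step 5: correct position 2: c_2 = r_2 − e = 7 − 8 ≡ 10 (mod 11). Hence c = [5, 10, 2, 7, 4].
  Check: interpolating c through the α_i gives m(x) = 8 + 9·x (degree < 2) with m(α_i) = c_i for every i, so c is indeed a codeword.


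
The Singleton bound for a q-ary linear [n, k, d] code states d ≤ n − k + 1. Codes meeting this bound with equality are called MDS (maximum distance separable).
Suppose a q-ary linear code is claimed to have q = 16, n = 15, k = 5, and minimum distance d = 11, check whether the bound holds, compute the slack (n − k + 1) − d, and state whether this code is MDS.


Singleton RHS = n − k + 1 = 11, slack = 0, bound satisfied, MDS.

Singleton bound: d ≤ n − k + 1.
Here n = 15, k = 5, so n − k + 1 = 11.
Given d = 11, check d ≤ 11: YES.
Slack = (n − k + 1) − d = 0.
The code is MDS (slack = 0).
Description: the claimed parameters are [15, 5, 11]_16; such a code would be MDS (meets Singleton bound).


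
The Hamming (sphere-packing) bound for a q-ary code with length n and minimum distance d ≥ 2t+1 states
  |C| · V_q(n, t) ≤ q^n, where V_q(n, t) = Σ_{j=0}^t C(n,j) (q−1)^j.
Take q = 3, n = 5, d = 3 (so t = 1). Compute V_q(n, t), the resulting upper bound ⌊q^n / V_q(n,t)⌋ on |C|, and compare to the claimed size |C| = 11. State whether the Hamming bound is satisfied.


V_q(n, t) = 11, q^n = 243, Hamming bound = 22, |C| = 11 ≤ bound (satisfied).

Step 1: Compute V_q(n, t) = Σ_{j=0}^1 C(n, j) (q−1)^j.
  j = 0: C(5,0)·(2)^0 = 1·1 = 1.
  j = 1: C(5,1)·(2)^1 = 5·2 = 10.
  V_q(n, t) = 1 + 10 = 11.
Step 2: q^n = 3^5 = 243.
Step 3: Hamming bound ⌊q^n / V_q(n,t)⌋ = ⌊243/11⌋ = 22.
Step 4: Compare |C| = 11 to 22: satisfied.
The claimed |C| lies below the Hamming bound.


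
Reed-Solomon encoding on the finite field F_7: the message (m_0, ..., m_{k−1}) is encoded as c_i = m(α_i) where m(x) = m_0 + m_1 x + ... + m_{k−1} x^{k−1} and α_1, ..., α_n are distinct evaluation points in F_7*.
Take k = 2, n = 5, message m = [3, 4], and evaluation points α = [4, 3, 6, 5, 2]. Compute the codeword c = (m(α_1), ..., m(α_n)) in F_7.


c = [5, 1, 6, 2, 4]

Message polynomial: m(x) = 3 + 4·x (mod 7).
For each evaluation point α_i, compute m(α_i) mod 7:
  α_1 = 4: Horner steps 4 → 5, so m(4) = 5.
  α_2 = 3: Horner steps 4 → 1, so m(3) = 1.
  α_3 = 6: Horner steps 4 → 6, so m(6) = 6.
  α_4 = 5: Horner steps 4 → 2, so m(5) = 2.
  α_5 = 2: Horner steps 4 → 4, so m(2) = 4.
Codeword c = [5, 1, 6, 2, 4] ∈ F_7^5.


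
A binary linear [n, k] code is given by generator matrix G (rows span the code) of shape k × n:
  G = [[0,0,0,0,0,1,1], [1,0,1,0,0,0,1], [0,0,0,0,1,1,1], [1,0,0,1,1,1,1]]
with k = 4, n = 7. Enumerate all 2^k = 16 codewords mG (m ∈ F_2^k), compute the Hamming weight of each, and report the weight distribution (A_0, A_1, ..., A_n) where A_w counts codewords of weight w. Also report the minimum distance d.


Weight distribution: A_0 = 1, A_1 = 1, A_2 = 2, A_3 = 6, A_4 = 5, A_5 = 1. Minimum distance d = 1.

Enumerate all 2^4 = 16 messages m ∈ F_2^4.
For each, compute codeword c = mG in F_2^7, then tally its weight.
  m = 0000 → c = 0000000, weight = 0.
  m = 1000 → c = 0000011, weight = 2.
  m = 0100 → c = 1010001, weight = 3.
  m = 1100 → c = 1010010, weight = 3.
  m = 0010 → c = 0000111, weight = 3.
  m = 1010 → c = 0000100, weight = 1.
  m = 0110 → c = 1010110, weight = 4.
  m = 1110 → c = 1010101, weight = 4.
  m = 0001 → c = 1001111, weight = 5.
  m = 1001 → c = 1001100, weight = 3.
  m = 0101 → c = 0011110, weight = 4.
  m = 1101 → c = 0011101, weight = 4.
  m = 0011 → c = 1001000, weight = 2.
  m = 1011 → c = 1001011, weight = 4.
  m = 0111 → c = 0011001, weight = 3.
  m = 1111 → c = 0011010, weight = 3.
Tally weights:
  weight 0: 1 codewords.
  weight 1: 1 codewords.
  weight 2: 2 codewords.
  weight 3: 6 codewords.
  weight 4: 5 codewords.
  weight 5: 1 codewords.
Minimum distance d = smallest w > 0 with A_w > 0 = 1.
Sanity: Σ A_w = 16 = 2^4 = 16 ✓.


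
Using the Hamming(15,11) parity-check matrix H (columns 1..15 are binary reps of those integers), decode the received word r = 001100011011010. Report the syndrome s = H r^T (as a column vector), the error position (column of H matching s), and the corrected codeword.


s = (1, 1, 1, 1)^T, error position = 15, corrected codeword c = 001100011011011

Compute s = H r^T mod 2 one row at a time:
  s_1 = 1 + 1 + 0 + 1 + 1 + 0 + 1 + 0 = 5 ≡ 1 (mod 2).
  s_2 = 1 + 0 + 0 + 0 + 1 + 0 + 1 + 0 = 3 ≡ 1 (mod 2).
  s_3 = 0 + 1 + 0 + 0 + 0 + 1 + 1 + 0 = 3 ≡ 1 (mod 2).
  s_4 = 0 + 1 + 0 + 0 + 1 + 1 + 0 + 0 = 3 ≡ 1 (mod 2).
s = (1, 1, 1, 1)^T — this equals column 15 of H (binary 1111), so error is at position 15.
Correct: flip bit 15 of r = 001100011011010 to get c = 001100011011011.


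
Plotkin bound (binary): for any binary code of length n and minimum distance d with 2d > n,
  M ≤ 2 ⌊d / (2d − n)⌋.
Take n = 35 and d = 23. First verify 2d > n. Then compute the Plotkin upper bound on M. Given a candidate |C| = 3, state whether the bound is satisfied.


Plotkin bound M ≤ 4; given |C| = 3 ≤ bound (satisfied).

Check applicability: 2d = 46, n = 35.
2d − n = 11 > 0, so Plotkin applies.
Compute d/(2d−n) = 23/11 ≈ 2.0909.
⌊d/(2d−n)⌋ = 2.
Plotkin bound: M ≤ 2·2 = 4.
Given |C| = 3, check: satisfied.
This |C| is below the Plotkin bound.
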